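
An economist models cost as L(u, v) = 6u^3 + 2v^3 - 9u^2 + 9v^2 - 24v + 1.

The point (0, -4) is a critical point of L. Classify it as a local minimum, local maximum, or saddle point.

local maximum

The mixed partial ∂²L/∂u∂v is 0, so the Hessian at any point is diag(L_uu, L_vv) = diag(18(2u - 1), 6(2v + 3)).
At (0, -4): H = diag(-18, -30).
Both eigenvalues are negative, so H is negative definite: a local maximum.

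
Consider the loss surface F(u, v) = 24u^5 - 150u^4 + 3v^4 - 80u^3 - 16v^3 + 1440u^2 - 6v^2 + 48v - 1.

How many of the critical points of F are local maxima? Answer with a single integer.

F separates as a function of u plus a function of v, so ∇F=0 decouples.
∂F/∂u = 120u(u - 4)(u - 3)(u + 2) = 0 at u ∈ {-2, 0, 3, 4}; ∂F/∂v = 12(v - 4)(v - 1)(v + 1) = 0 at v ∈ {-1, 1, 4}.
The Hessian is diagonal: diag(F_uu, F_vv). Second derivatives: F_uu(-2)=-7200, F_uu(0)=2880, F_uu(3)=-1800, F_uu(4)=2880; F_vv(-1)=120, F_vv(1)=-72, F_vv(4)=180.
Local maxima occur where both diagonal entries negative: (-2, 1), (3, 1). Count: 2.

2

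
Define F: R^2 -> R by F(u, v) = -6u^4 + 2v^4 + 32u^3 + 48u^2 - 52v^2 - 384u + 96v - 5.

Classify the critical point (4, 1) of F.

The mixed partial ∂²F/∂u∂v is 0, so the Hessian at any point is diag(F_uu, F_vv) = diag(24(-3u^2 + 8u + 4), 8(3v^2 - 13)).
At (4, 1): H = diag(-288, -80).
Both eigenvalues are negative, so H is negative definite: a local maximum.

local maximum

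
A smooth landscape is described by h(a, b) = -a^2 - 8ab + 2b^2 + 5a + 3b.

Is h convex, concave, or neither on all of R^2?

h is quadratic, so its Hessian is the constant matrix H = [[-2, -8], [-8, 4]].
det(H) = -72, tr(H) = 2.
det(H) < 0, so H is indefinite: neither convex nor concave.

neither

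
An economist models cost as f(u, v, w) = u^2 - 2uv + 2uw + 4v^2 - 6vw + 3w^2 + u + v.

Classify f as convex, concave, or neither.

f is quadratic, so its Hessian is the constant matrix H = [[2, -2, 2], [-2, 8, -6], [2, -6, 6]].
Leading principal minors: 2, 12, 16.
All positive ⇒ H ≻ 0 ⇒ convex.

convex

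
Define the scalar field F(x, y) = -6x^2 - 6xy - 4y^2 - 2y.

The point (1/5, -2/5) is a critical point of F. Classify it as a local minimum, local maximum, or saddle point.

The Hessian of F is constant: H = [[-12, -6], [-6, -8]].
det(H) = (-12)·(-8) − (-6)² = 60.
det(H) > 0 and tr(H) = -20 < 0, so H is negative definite and the point is a local maximum.

local maximum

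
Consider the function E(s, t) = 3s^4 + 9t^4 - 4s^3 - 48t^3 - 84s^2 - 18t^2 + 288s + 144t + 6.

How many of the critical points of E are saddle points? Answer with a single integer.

4

E separates as a function of s plus a function of t, so ∇E=0 decouples.
∂E/∂s = 12(s - 3)(s - 2)(s + 4) = 0 at s ∈ {-4, 2, 3}; ∂E/∂t = 36(t - 4)(t - 1)(t + 1) = 0 at t ∈ {-1, 1, 4}.
The Hessian is diagonal: diag(E_ss, E_tt). Second derivatives: E_ss(-4)=504, E_ss(2)=-72, E_ss(3)=84; E_tt(-1)=360, E_tt(1)=-216, E_tt(4)=540.
Saddle points occur where the two diagonal entries have opposite signs: (-4, 1), (2, -1), (2, 4), (3, 1). Count: 4.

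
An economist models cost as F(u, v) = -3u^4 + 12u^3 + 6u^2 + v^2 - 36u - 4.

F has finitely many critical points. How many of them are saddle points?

F separates as a function of u plus a function of v, so ∇F=0 decouples.
∂F/∂u = -12(u - 3)(u - 1)(u + 1) = 0 at u ∈ {-1, 1, 3}; ∂F/∂v = 2v = 0 at v ∈ {0}.
The Hessian is diagonal: diag(F_uu, F_vv). Second derivatives: F_uu(-1)=-96, F_uu(1)=48, F_uu(3)=-96; F_vv(0)=2.
Saddle points occur where the two diagonal entries have opposite signs: (-1, 0), (3, 0). Count: 2.

2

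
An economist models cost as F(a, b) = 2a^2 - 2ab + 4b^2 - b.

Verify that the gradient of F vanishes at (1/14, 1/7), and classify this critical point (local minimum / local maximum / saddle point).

∇F = (4a - 2b, -2a + 8b - 1); substituting (1/14, 1/7) gives ∇F = (0, 0), so (1/14, 1/7) is indeed a critical point.
The Hessian of F is constant: H = [[4, -2], [-2, 8]].
det(H) = 4·8 − (-2)² = 28.
det(H) > 0 and tr(H) = 12 > 0, so H is positive definite and the point is a local minimum.

local minimum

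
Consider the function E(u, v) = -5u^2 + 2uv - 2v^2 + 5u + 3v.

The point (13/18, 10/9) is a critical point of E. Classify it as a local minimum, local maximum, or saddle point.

local maximum

The Hessian of E is constant: H = [[-10, 2], [2, -4]].
det(H) = (-10)·(-4) − 2² = 36.
det(H) > 0 and tr(H) = -14 < 0, so H is negative definite and the point is a local maximum.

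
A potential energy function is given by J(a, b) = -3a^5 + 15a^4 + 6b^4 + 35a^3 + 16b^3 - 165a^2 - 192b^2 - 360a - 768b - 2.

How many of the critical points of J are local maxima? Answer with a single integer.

2

J separates as a function of a plus a function of b, so ∇J=0 decouples.
∂J/∂a = -15(a - 4)(a - 3)(a + 1)(a + 2) = 0 at a ∈ {-2, -1, 3, 4}; ∂J/∂b = 24(b - 4)(b + 2)(b + 4) = 0 at b ∈ {-4, -2, 4}.
The Hessian is diagonal: diag(J_aa, J_bb). Second derivatives: J_aa(-2)=450, J_aa(-1)=-300, J_aa(3)=300, J_aa(4)=-450; J_bb(-4)=384, J_bb(-2)=-288, J_bb(4)=1152.
Local maxima occur where both diagonal entries negative: (-1, -2), (4, -2). Count: 2.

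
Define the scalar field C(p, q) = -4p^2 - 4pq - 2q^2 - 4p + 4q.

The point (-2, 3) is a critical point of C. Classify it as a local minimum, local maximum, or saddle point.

local maximum

The Hessian of C is constant: H = [[-8, -4], [-4, -4]].
det(H) = (-8)·(-4) − (-4)² = 16.
det(H) > 0 and tr(H) = -12 < 0, so H is negative definite and the point is a local maximum.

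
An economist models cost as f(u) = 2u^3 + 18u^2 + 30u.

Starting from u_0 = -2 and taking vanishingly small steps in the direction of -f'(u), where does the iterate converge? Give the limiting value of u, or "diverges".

f'(u) = 6(u + 1)(u + 5), so f'(-2) = -18.
Gradient descent moves in the -f' direction, i.e. u is increasing.
The nearest critical point in that direction is u = -1, where f'' = 24 > 0 (a local minimum). The iterate converges there.

-1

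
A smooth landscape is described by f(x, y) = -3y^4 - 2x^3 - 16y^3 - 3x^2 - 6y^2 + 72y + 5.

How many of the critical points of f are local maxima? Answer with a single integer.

2

f separates as a function of x plus a function of y, so ∇f=0 decouples.
∂f/∂x = -6x(x + 1) = 0 at x ∈ {-1, 0}; ∂f/∂y = -12(y - 1)(y + 2)(y + 3) = 0 at y ∈ {-3, -2, 1}.
The Hessian is diagonal: diag(f_xx, f_yy). Second derivatives: f_xx(-1)=6, f_xx(0)=-6; f_yy(-3)=-48, f_yy(-2)=36, f_yy(1)=-144.
Local maxima occur where both diagonal entries negative: (0, -3), (0, 1). Count: 2.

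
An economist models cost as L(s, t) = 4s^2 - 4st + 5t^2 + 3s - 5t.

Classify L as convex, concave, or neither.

L is quadratic, so its Hessian is the constant matrix H = [[8, -4], [-4, 10]].
det(H) = 64, tr(H) = 18.
det(H) > 0 and tr(H) > 0, so H is positive definite everywhere: convex.

convex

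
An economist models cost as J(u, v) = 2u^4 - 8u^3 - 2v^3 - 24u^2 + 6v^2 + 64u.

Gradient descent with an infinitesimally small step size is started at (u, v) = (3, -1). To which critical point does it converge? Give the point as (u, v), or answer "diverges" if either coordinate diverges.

(4, 0)

J is separable, so gradient descent decouples: u follows -∂J/∂u, v follows -∂J/∂v.
∂J/∂u = 8(u - 4)(u - 1)(u + 2); at u=3 this is -80, so u increases.
∂J/∂v = -6v(v - 2); at v=-1 this is -18, so v increases.
u converges to its nearest critical value 4 (a local min of the u-part); v converges to 0. The iterate converges to (4, 0).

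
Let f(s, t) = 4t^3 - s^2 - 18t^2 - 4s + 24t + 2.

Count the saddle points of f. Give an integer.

1

f separates as a function of s plus a function of t, so ∇f=0 decouples.
∂f/∂s = -2(s + 2) = 0 at s ∈ {-2}; ∂f/∂t = 12(t - 2)(t - 1) = 0 at t ∈ {1, 2}.
The Hessian is diagonal: diag(f_ss, f_tt). Second derivatives: f_ss(-2)=-2; f_tt(1)=-12, f_tt(2)=12.
Saddle points occur where the two diagonal entries have opposite signs: (-2, 2). Count: 1.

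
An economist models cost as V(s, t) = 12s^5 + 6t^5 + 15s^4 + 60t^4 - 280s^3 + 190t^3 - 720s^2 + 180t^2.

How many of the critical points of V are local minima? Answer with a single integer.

V separates as a function of s plus a function of t, so ∇V=0 decouples.
∂V/∂s = 60s(s - 4)(s + 2)(s + 3) = 0 at s ∈ {-3, -2, 0, 4}; ∂V/∂t = 30t(t + 1)(t + 3)(t + 4) = 0 at t ∈ {-4, -3, -1, 0}.
The Hessian is diagonal: diag(V_ss, V_tt). Second derivatives: V_ss(-3)=-1260, V_ss(-2)=720, V_ss(0)=-1440, V_ss(4)=10080; V_tt(-4)=-360, V_tt(-3)=180, V_tt(-1)=-180, V_tt(0)=360.
Local minima occur where both diagonal entries positive: (-2, -3), (-2, 0), (4, -3), (4, 0). Count: 4.

4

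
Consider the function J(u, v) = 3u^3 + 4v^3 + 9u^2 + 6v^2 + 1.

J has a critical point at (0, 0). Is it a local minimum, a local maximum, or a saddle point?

local minimum

The mixed partial ∂²J/∂u∂v is 0, so the Hessian at any point is diag(J_uu, J_vv) = diag(18(u + 1), 12(2v + 1)).
At (0, 0): H = diag(18, 12).
Both eigenvalues are positive, so H is positive definite: a local minimum.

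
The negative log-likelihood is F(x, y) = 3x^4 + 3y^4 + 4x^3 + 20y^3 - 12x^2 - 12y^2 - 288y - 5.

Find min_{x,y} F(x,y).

F(x,y) separates as P(x) + Q(y) − 5, so its minimum is min P + min Q − 5.
P'(x) = 12x(x - 1)(x + 2) vanishes at x ∈ {-2, 0, 1}; Q'(y) = 12(y - 2)(y + 3)(y + 4) vanishes at y ∈ {-4, -3, 2}.
Local minima of P (where P''>0): P(-2)=-32, P(1)=-5. Local minima of Q: Q(-4)=448, Q(2)=-416.
So the global minimum of F is P(-2) + Q(2) − 5 = -32 − 416 − 5 = -453, attained at (-2, 2).

-453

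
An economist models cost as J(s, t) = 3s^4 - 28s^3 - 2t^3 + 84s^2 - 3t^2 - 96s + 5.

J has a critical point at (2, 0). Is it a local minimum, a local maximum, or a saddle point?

local maximum

The mixed partial ∂²J/∂s∂t is 0, so the Hessian at any point is diag(J_ss, J_tt) = diag(12(3s^2 - 14s + 14), -6(2t + 1)).
At (2, 0): H = diag(-24, -6).
Both eigenvalues are negative, so H is negative definite: a local maximum.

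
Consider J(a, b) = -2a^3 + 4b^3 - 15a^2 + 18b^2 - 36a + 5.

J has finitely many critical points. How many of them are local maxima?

J separates as a function of a plus a function of b, so ∇J=0 decouples.
∂J/∂a = -6(a + 2)(a + 3) = 0 at a ∈ {-3, -2}; ∂J/∂b = 12b(b + 3) = 0 at b ∈ {-3, 0}.
The Hessian is diagonal: diag(J_aa, J_bb). Second derivatives: J_aa(-3)=6, J_aa(-2)=-6; J_bb(-3)=-36, J_bb(0)=36.
Local maxima occur where both diagonal entries negative: (-2, -3). Count: 1.

1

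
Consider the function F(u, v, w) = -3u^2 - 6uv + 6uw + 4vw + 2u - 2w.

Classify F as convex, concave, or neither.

neither

F is quadratic, so its Hessian is the constant matrix H = [[-6, -6, 6], [-6, 0, 4], [6, 4, 0]].
Leading principal minors: -6, -36, -192.
Neither pattern holds ⇒ H is indefinite ⇒ neither convex nor concave.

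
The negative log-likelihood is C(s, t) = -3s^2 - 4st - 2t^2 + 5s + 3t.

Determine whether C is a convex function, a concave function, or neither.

concave

C is quadratic, so its Hessian is the constant matrix H = [[-6, -4], [-4, -4]].
det(H) = 8, tr(H) = -10.
det(H) > 0 and tr(H) < 0, so H is negative definite everywhere: concave.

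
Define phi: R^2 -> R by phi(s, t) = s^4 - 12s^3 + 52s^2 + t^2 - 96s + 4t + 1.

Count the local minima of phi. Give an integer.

2

phi separates as a function of s plus a function of t, so ∇phi=0 decouples.
∂phi/∂s = 4(s - 4)(s - 3)(s - 2) = 0 at s ∈ {2, 3, 4}; ∂phi/∂t = 2(t + 2) = 0 at t ∈ {-2}.
The Hessian is diagonal: diag(phi_ss, phi_tt). Second derivatives: phi_ss(2)=8, phi_ss(3)=-4, phi_ss(4)=8; phi_tt(-2)=2.
Local minima occur where both diagonal entries positive: (2, -2), (4, -2). Count: 2.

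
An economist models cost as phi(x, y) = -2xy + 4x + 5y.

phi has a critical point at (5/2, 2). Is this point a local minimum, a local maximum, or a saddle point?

The Hessian of phi is constant: H = [[0, -2], [-2, 0]].
det(H) = 0·0 − (-2)² = -4.
Since det(H) < 0, H is indefinite and the critical point is a saddle point.

saddle point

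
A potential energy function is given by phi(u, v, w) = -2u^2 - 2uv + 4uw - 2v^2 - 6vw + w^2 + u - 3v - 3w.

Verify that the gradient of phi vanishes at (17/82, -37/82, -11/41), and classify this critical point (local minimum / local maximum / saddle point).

saddle point

∇phi = (-4u - 2v + 4w + 1, -2u - 4v - 6w - 3, 4u - 6v + 2w - 3); substituting (17/82, -37/82, -11/41) gives ∇phi = (0, 0, 0), so (17/82, -37/82, -11/41) is indeed a critical point.
The Hessian is constant: H = [[-4, -2, 4], [-2, -4, -6], [4, -6, 2]].
Leading principal minors: Δ₁ = -4, Δ₂ = 12, Δ₃ = 328.
The minors fit neither the all-positive nor the alternating-sign pattern, so H is indefinite: a saddle point.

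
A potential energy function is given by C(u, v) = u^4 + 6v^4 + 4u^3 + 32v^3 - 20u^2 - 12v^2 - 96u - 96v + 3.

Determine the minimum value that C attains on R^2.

C(u,v) separates as P(u) + Q(v) + 3, so its minimum is min P + min Q + 3.
P'(u) = 4(u - 3)(u + 2)(u + 4) vanishes at u ∈ {-4, -2, 3}; Q'(v) = 24(v - 1)(v + 1)(v + 4) vanishes at v ∈ {-4, -1, 1}.
Local minima of P (where P''>0): P(-4)=64, P(3)=-279. Local minima of Q: Q(-4)=-320, Q(1)=-70.
So the global minimum of C is P(3) + Q(-4) + 3 = -279 − 320 + 3 = -596, attained at (3, -4).

-596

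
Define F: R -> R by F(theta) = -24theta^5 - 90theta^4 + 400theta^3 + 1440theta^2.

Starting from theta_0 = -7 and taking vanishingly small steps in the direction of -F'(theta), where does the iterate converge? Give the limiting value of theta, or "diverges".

-4

F'(theta) = -120theta(theta - 3)(theta + 2)(theta + 4), so F'(-7) = -126000.
Gradient descent moves in the -F' direction, i.e. theta is increasing.
The nearest critical point in that direction is theta = -4, where F'' = 6720 > 0 (a local minimum). The iterate converges there.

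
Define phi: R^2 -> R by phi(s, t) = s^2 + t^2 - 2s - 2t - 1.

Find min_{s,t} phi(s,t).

phi(s,t) separates as P(s) + Q(t) − 1, so its minimum is min P + min Q − 1.
P'(s) = 2s - 2 vanishes at s ∈ {1}; Q'(t) = 2(t - 1) vanishes at t ∈ {1}.
Local minima of P (where P''>0): P(1)=-1. Local minima of Q: Q(1)=-1.
So the global minimum of phi is P(1) + Q(1) − 1 = -1 − 1 − 1 = -3, attained at (1, 1).

-3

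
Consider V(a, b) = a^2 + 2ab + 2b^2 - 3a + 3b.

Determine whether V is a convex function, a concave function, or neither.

V is quadratic, so its Hessian is the constant matrix H = [[2, 2], [2, 4]].
det(H) = 4, tr(H) = 6.
det(H) > 0 and tr(H) > 0, so H is positive definite everywhere: convex.

convex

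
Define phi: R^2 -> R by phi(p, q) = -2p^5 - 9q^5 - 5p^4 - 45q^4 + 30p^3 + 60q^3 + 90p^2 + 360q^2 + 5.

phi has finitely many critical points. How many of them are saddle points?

phi separates as a function of p plus a function of q, so ∇phi=0 decouples.
∂phi/∂p = -10p(p - 3)(p + 2)(p + 3) = 0 at p ∈ {-3, -2, 0, 3}; ∂phi/∂q = -45q(q - 2)(q + 2)(q + 4) = 0 at q ∈ {-4, -2, 0, 2}.
The Hessian is diagonal: diag(phi_pp, phi_qq). Second derivatives: phi_pp(-3)=180, phi_pp(-2)=-100, phi_pp(0)=180, phi_pp(3)=-900; phi_qq(-4)=2160, phi_qq(-2)=-720, phi_qq(0)=720, phi_qq(2)=-2160.
Saddle points occur where the two diagonal entries have opposite signs: (-3, -2), (-3, 2), (-2, -4), (-2, 0), (0, -2), (0, 2), (3, -4), (3, 0). Count: 8.

8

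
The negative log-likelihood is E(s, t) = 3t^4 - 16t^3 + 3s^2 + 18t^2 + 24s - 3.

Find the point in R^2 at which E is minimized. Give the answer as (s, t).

(-4, 3)

E(s,t) separates as P(s) + Q(t) − 3, so its minimum is min P + min Q − 3.
P'(s) = 6s + 24 vanishes at s ∈ {-4}; Q'(t) = 12t(t - 3)(t - 1) vanishes at t ∈ {0, 1, 3}.
Local minima of P (where P''>0): P(-4)=-48. Local minima of Q: Q(0)=0, Q(3)=-27.
So the global minimum of E is P(-4) + Q(3) − 3 = -48 − 27 − 3 = -78, attained at (-4, 3).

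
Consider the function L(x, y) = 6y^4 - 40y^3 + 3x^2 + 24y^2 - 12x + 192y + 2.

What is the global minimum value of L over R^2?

-132

L(x,y) separates as P(x) + Q(y) + 2, so its minimum is min P + min Q + 2.
P'(x) = 6x - 12 vanishes at x ∈ {2}; Q'(y) = 24(y - 4)(y - 2)(y + 1) vanishes at y ∈ {-1, 2, 4}.
Local minima of P (where P''>0): P(2)=-12. Local minima of Q: Q(-1)=-122, Q(4)=128.
So the global minimum of L is P(2) + Q(-1) + 2 = -12 − 122 + 2 = -132, attained at (2, -1).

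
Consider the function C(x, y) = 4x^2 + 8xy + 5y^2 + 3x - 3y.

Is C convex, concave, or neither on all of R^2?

C is quadratic, so its Hessian is the constant matrix H = [[8, 8], [8, 10]].
det(H) = 16, tr(H) = 18.
det(H) > 0 and tr(H) > 0, so H is positive definite everywhere: convex.

convex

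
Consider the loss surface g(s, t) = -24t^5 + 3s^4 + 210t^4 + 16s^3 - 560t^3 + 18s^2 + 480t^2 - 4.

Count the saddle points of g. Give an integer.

6

g separates as a function of s plus a function of t, so ∇g=0 decouples.
∂g/∂s = 12s(s + 1)(s + 3) = 0 at s ∈ {-3, -1, 0}; ∂g/∂t = -120t(t - 4)(t - 2)(t - 1) = 0 at t ∈ {0, 1, 2, 4}.
The Hessian is diagonal: diag(g_ss, g_tt). Second derivatives: g_ss(-3)=72, g_ss(-1)=-24, g_ss(0)=36; g_tt(0)=960, g_tt(1)=-360, g_tt(2)=480, g_tt(4)=-2880.
Saddle points occur where the two diagonal entries have opposite signs: (-3, 1), (-3, 4), (-1, 0), (-1, 2), (0, 1), (0, 4). Count: 6.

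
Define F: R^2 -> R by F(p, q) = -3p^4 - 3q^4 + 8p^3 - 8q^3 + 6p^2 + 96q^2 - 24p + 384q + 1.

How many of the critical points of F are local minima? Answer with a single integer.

1

F separates as a function of p plus a function of q, so ∇F=0 decouples.
∂F/∂p = -12(p - 2)(p - 1)(p + 1) = 0 at p ∈ {-1, 1, 2}; ∂F/∂q = -12(q - 4)(q + 2)(q + 4) = 0 at q ∈ {-4, -2, 4}.
The Hessian is diagonal: diag(F_pp, F_qq). Second derivatives: F_pp(-1)=-72, F_pp(1)=24, F_pp(2)=-36; F_qq(-4)=-192, F_qq(-2)=144, F_qq(4)=-576.
Local minima occur where both diagonal entries positive: (1, -2). Count: 1.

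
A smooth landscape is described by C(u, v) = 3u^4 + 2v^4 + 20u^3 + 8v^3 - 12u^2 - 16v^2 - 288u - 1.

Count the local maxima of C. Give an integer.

C separates as a function of u plus a function of v, so ∇C=0 decouples.
∂C/∂u = 12(u - 2)(u + 3)(u + 4) = 0 at u ∈ {-4, -3, 2}; ∂C/∂v = 8v(v - 1)(v + 4) = 0 at v ∈ {-4, 0, 1}.
The Hessian is diagonal: diag(C_uu, C_vv). Second derivatives: C_uu(-4)=72, C_uu(-3)=-60, C_uu(2)=360; C_vv(-4)=160, C_vv(0)=-32, C_vv(1)=40.
Local maxima occur where both diagonal entries negative: (-3, 0). Count: 1.

1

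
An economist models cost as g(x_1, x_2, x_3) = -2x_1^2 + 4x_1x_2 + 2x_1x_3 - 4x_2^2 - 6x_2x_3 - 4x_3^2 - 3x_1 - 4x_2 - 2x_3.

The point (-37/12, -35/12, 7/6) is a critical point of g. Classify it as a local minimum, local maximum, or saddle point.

The Hessian is constant: H = [[-4, 4, 2], [4, -8, -6], [2, -6, -8]].
Leading principal minors: Δ₁ = -4, Δ₂ = 16, Δ₃ = -48.
The minors alternate sign starting negative (−, +, −), so H is negative definite: a local maximum.

local maximum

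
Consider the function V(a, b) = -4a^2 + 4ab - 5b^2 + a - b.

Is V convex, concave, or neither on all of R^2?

concave

V is quadratic, so its Hessian is the constant matrix H = [[-8, 4], [4, -10]].
det(H) = 64, tr(H) = -18.
det(H) > 0 and tr(H) < 0, so H is negative definite everywhere: concave.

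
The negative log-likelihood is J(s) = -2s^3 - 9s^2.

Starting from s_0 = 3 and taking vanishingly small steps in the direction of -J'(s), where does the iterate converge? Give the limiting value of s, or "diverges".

J'(s) = -6s(s + 3), so J'(3) = -108.
Gradient descent moves in the -J' direction, i.e. s is increasing.
There is no critical point above s=3, and J' keeps the same sign, so the iterate runs off to +∞.

diverges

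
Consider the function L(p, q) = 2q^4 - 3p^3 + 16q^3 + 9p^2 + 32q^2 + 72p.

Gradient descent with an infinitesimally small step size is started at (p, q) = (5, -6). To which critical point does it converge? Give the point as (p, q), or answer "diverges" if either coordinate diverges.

diverges

L is separable, so gradient descent decouples: p follows -∂L/∂p, q follows -∂L/∂q.
∂L/∂p = -9(p - 4)(p + 2); at p=5 this is -63, so p increases.
∂L/∂q = 8q(q + 2)(q + 4); at q=-6 this is -384, so q increases.
The p-coordinate has no critical point in that direction and runs off to infinity.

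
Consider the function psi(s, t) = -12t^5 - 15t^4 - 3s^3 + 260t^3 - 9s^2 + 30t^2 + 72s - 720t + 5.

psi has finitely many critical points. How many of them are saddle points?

psi separates as a function of s plus a function of t, so ∇psi=0 decouples.
∂psi/∂s = -9(s - 2)(s + 4) = 0 at s ∈ {-4, 2}; ∂psi/∂t = -60(t - 3)(t - 1)(t + 1)(t + 4) = 0 at t ∈ {-4, -1, 1, 3}.
The Hessian is diagonal: diag(psi_ss, psi_tt). Second derivatives: psi_ss(-4)=54, psi_ss(2)=-54; psi_tt(-4)=6300, psi_tt(-1)=-1440, psi_tt(1)=1200, psi_tt(3)=-3360.
Saddle points occur where the two diagonal entries have opposite signs: (-4, -1), (-4, 3), (2, -4), (2, 1). Count: 4.

4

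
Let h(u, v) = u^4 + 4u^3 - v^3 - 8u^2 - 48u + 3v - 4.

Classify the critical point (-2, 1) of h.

The mixed partial ∂²h/∂u∂v is 0, so the Hessian at any point is diag(h_uu, h_vv) = diag(4(3u^2 + 6u - 4), -6v).
At (-2, 1): H = diag(-16, -6).
Both eigenvalues are negative, so H is negative definite: a local maximum.

local maximum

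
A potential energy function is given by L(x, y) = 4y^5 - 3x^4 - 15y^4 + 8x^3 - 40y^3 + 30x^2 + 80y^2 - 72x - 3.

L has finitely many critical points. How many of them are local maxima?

4

L separates as a function of x plus a function of y, so ∇L=0 decouples.
∂L/∂x = -12(x - 3)(x - 1)(x + 2) = 0 at x ∈ {-2, 1, 3}; ∂L/∂y = 20y(y - 4)(y - 1)(y + 2) = 0 at y ∈ {-2, 0, 1, 4}.
The Hessian is diagonal: diag(L_xx, L_yy). Second derivatives: L_xx(-2)=-180, L_xx(1)=72, L_xx(3)=-120; L_yy(-2)=-720, L_yy(0)=160, L_yy(1)=-180, L_yy(4)=1440.
Local maxima occur where both diagonal entries negative: (-2, -2), (-2, 1), (3, -2), (3, 1). Count: 4.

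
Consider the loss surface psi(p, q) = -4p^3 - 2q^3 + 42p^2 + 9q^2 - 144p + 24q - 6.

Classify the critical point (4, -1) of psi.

saddle point

The mixed partial ∂²psi/∂p∂q is 0, so the Hessian at any point is diag(psi_pp, psi_qq) = diag(12(-2p + 7), 6(-2q + 3)).
At (4, -1): H = diag(-12, 30).
The eigenvalues have opposite signs, so H is indefinite: a saddle point.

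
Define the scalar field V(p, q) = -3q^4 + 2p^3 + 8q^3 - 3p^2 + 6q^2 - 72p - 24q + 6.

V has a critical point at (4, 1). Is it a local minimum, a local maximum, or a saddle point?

local minimum

The mixed partial ∂²V/∂p∂q is 0, so the Hessian at any point is diag(V_pp, V_qq) = diag(6(2p - 1), 12(-3q^2 + 4q + 1)).
At (4, 1): H = diag(42, 24).
Both eigenvalues are positive, so H is positive definite: a local minimum.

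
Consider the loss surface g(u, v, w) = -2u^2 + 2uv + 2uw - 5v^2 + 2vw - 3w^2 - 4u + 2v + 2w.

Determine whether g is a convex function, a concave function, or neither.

g is quadratic, so its Hessian is the constant matrix H = [[-4, 2, 2], [2, -10, 2], [2, 2, -6]].
Leading principal minors: -4, 36, -144.
Signs alternate −, +, − ⇒ H ≺ 0 ⇒ concave.

concave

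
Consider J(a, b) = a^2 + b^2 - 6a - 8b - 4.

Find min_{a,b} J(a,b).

J(a,b) separates as P(a) + Q(b) − 4, so its minimum is min P + min Q − 4.
P'(a) = 2a - 6 vanishes at a ∈ {3}; Q'(b) = 2b - 8 vanishes at b ∈ {4}.
Local minima of P (where P''>0): P(3)=-9. Local minima of Q: Q(4)=-16.
So the global minimum of J is P(3) + Q(4) − 4 = -9 − 16 − 4 = -29, attained at (3, 4).

-29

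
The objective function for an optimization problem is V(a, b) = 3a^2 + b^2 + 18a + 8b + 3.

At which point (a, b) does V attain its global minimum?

V(a,b) separates as P(a) + Q(b) + 3, so its minimum is min P + min Q + 3.
P'(a) = 6a + 18 vanishes at a ∈ {-3}; Q'(b) = 2b + 8 vanishes at b ∈ {-4}.
Local minima of P (where P''>0): P(-3)=-27. Local minima of Q: Q(-4)=-16.
So the global minimum of V is P(-3) + Q(-4) + 3 = -27 − 16 + 3 = -40, attained at (-3, -4).

(-3, -4)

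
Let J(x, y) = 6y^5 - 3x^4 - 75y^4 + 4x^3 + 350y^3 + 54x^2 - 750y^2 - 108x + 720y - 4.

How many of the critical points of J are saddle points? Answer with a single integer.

6

J separates as a function of x plus a function of y, so ∇J=0 decouples.
∂J/∂x = -12(x - 3)(x - 1)(x + 3) = 0 at x ∈ {-3, 1, 3}; ∂J/∂y = 30(y - 4)(y - 3)(y - 2)(y - 1) = 0 at y ∈ {1, 2, 3, 4}.
The Hessian is diagonal: diag(J_xx, J_yy). Second derivatives: J_xx(-3)=-288, J_xx(1)=96, J_xx(3)=-144; J_yy(1)=-180, J_yy(2)=60, J_yy(3)=-60, J_yy(4)=180.
Saddle points occur where the two diagonal entries have opposite signs: (-3, 2), (-3, 4), (1, 1), (1, 3), (3, 2), (3, 4). Count: 6.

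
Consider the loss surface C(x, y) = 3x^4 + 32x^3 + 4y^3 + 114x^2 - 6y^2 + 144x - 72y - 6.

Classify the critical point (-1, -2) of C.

saddle point

The mixed partial ∂²C/∂x∂y is 0, so the Hessian at any point is diag(C_xx, C_yy) = diag(12(3x^2 + 16x + 19), 12(2y - 1)).
At (-1, -2): H = diag(72, -60).
The eigenvalues have opposite signs, so H is indefinite: a saddle point.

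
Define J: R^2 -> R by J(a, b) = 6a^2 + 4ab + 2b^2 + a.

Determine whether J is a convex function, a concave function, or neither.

J is quadratic, so its Hessian is the constant matrix H = [[12, 4], [4, 4]].
det(H) = 32, tr(H) = 16.
det(H) > 0 and tr(H) > 0, so H is positive definite everywhere: convex.

convex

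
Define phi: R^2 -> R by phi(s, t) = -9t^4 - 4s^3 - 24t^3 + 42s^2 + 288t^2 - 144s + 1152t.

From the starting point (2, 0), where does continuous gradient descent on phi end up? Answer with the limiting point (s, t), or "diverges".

phi is separable, so gradient descent decouples: s follows -∂phi/∂s, t follows -∂phi/∂t.
∂phi/∂s = -12(s - 4)(s - 3); at s=2 this is -24, so s increases.
∂phi/∂t = -36(t - 4)(t + 2)(t + 4); at t=0 this is 1152, so t decreases.
s converges to its nearest critical value 3 (a local min of the s-part); t converges to -2. The iterate converges to (3, -2).

(3, -2)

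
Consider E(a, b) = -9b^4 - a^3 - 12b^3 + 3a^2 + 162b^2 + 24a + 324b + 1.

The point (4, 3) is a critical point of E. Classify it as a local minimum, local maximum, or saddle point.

The mixed partial ∂²E/∂a∂b is 0, so the Hessian at any point is diag(E_aa, E_bb) = diag(6(-a + 1), 36(-3b^2 - 2b + 9)).
At (4, 3): H = diag(-18, -864).
Both eigenvalues are negative, so H is negative definite: a local maximum.

local maximum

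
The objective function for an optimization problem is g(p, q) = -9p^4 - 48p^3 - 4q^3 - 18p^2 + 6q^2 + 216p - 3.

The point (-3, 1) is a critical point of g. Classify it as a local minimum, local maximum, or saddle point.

The mixed partial ∂²g/∂p∂q is 0, so the Hessian at any point is diag(g_pp, g_qq) = diag(-36(3p^2 + 8p + 1), 12(-2q + 1)).
At (-3, 1): H = diag(-144, -12).
Both eigenvalues are negative, so H is negative definite: a local maximum.

local maximum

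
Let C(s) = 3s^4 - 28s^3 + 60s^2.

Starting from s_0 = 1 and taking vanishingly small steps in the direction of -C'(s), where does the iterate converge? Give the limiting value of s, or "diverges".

0

C'(s) = 12s(s - 5)(s - 2), so C'(1) = 48.
Gradient descent moves in the -C' direction, i.e. s is decreasing.
The nearest critical point in that direction is s = 0, where C'' = 120 > 0 (a local minimum). The iterate converges there.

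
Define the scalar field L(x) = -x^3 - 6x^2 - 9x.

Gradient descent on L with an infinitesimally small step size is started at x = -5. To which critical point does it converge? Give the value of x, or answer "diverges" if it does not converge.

L'(x) = -3(x + 1)(x + 3), so L'(-5) = -24.
Gradient descent moves in the -L' direction, i.e. x is increasing.
The nearest critical point in that direction is x = -3, where L'' = 6 > 0 (a local minimum). The iterate converges there.

-3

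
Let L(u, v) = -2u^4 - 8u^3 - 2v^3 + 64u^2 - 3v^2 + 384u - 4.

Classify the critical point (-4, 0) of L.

local maximum

The mixed partial ∂²L/∂u∂v is 0, so the Hessian at any point is diag(L_uu, L_vv) = diag(8(-3u^2 - 6u + 16), -6(2v + 1)).
At (-4, 0): H = diag(-64, -6).
Both eigenvalues are negative, so H is negative definite: a local maximum.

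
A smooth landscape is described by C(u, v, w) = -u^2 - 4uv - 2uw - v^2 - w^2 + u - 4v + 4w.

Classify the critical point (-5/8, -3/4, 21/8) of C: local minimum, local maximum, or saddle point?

The Hessian is constant: H = [[-2, -4, -2], [-4, -2, 0], [-2, 0, -2]].
Leading principal minors: Δ₁ = -2, Δ₂ = -12, Δ₃ = 32.
The minors fit neither the all-positive nor the alternating-sign pattern, so H is indefinite: a saddle point.

saddle point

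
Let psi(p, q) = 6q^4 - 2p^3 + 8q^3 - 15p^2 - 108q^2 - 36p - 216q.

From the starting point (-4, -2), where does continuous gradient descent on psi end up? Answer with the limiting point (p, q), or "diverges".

psi is separable, so gradient descent decouples: p follows -∂psi/∂p, q follows -∂psi/∂q.
∂psi/∂p = -6(p + 2)(p + 3); at p=-4 this is -12, so p increases.
∂psi/∂q = 24(q - 3)(q + 1)(q + 3); at q=-2 this is 120, so q decreases.
p converges to its nearest critical value -3 (a local min of the p-part); q converges to -3. The iterate converges to (-3, -3).

(-3, -3)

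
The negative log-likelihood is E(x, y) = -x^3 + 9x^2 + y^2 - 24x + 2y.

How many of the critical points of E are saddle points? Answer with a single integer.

1

E separates as a function of x plus a function of y, so ∇E=0 decouples.
∂E/∂x = -3(x - 4)(x - 2) = 0 at x ∈ {2, 4}; ∂E/∂y = 2(y + 1) = 0 at y ∈ {-1}.
The Hessian is diagonal: diag(E_xx, E_yy). Second derivatives: E_xx(2)=6, E_xx(4)=-6; E_yy(-1)=2.
Saddle points occur where the two diagonal entries have opposite signs: (4, -1). Count: 1.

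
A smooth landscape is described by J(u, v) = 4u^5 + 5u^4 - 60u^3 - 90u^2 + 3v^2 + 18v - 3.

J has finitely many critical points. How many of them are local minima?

J separates as a function of u plus a function of v, so ∇J=0 decouples.
∂J/∂u = 20u(u - 3)(u + 1)(u + 3) = 0 at u ∈ {-3, -1, 0, 3}; ∂J/∂v = 6(v + 3) = 0 at v ∈ {-3}.
The Hessian is diagonal: diag(J_uu, J_vv). Second derivatives: J_uu(-3)=-720, J_uu(-1)=160, J_uu(0)=-180, J_uu(3)=1440; J_vv(-3)=6.
Local minima occur where both diagonal entries positive: (-1, -3), (3, -3). Count: 2.

2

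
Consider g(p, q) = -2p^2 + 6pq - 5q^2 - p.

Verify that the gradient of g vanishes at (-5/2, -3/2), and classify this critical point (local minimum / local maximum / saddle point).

∇g = (-4p + 6q - 1, 6p - 10q); substituting (-5/2, -3/2) gives ∇g = (0, 0), so (-5/2, -3/2) is indeed a critical point.
The Hessian of g is constant: H = [[-4, 6], [6, -10]].
det(H) = (-4)·(-10) − 6² = 4.
det(H) > 0 and tr(H) = -14 < 0, so H is negative definite and the point is a local maximum.

local maximum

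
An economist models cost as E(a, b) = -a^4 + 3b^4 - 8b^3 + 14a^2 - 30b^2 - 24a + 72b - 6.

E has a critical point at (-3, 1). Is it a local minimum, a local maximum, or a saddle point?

The mixed partial ∂²E/∂a∂b is 0, so the Hessian at any point is diag(E_aa, E_bb) = diag(4(-3a^2 + 7), 12(3b^2 - 4b - 5)).
At (-3, 1): H = diag(-80, -72).
Both eigenvalues are negative, so H is negative definite: a local maximum.

local maximum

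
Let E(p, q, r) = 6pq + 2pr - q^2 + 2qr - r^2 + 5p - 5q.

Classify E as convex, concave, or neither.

neither

E is quadratic, so its Hessian is the constant matrix H = [[0, 6, 2], [6, -2, 2], [2, 2, -2]].
Leading principal minors: 0, -36, 128.
Neither pattern holds ⇒ H is indefinite ⇒ neither convex nor concave.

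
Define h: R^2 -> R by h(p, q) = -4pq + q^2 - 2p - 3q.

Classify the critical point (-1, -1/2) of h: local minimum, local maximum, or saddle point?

The Hessian of h is constant: H = [[0, -4], [-4, 2]].
det(H) = 0·2 − (-4)² = -16.
Since det(H) < 0, H is indefinite and the critical point is a saddle point.

saddle point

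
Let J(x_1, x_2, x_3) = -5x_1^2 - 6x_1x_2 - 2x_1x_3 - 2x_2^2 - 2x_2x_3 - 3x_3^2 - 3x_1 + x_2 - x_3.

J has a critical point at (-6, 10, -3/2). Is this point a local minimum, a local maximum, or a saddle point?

The Hessian is constant: H = [[-10, -6, -2], [-6, -4, -2], [-2, -2, -6]].
Leading principal minors: Δ₁ = -10, Δ₂ = 4, Δ₃ = -16.
The minors alternate sign starting negative (−, +, −), so H is negative definite: a local maximum.

local maximum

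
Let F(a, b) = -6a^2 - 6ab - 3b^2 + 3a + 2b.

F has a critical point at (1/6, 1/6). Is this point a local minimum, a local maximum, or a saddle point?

local maximum

The Hessian of F is constant: H = [[-12, -6], [-6, -6]].
det(H) = (-12)·(-6) − (-6)² = 36.
det(H) > 0 and tr(H) = -18 < 0, so H is negative definite and the point is a local maximum.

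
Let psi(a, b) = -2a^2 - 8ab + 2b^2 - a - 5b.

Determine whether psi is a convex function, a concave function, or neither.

neither

psi is quadratic, so its Hessian is the constant matrix H = [[-4, -8], [-8, 4]].
det(H) = -80, tr(H) = 0.
det(H) < 0, so H is indefinite: neither convex nor concave.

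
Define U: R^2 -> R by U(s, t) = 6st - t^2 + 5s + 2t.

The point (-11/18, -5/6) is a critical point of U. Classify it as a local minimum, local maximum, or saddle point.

saddle point

The Hessian of U is constant: H = [[0, 6], [6, -2]].
det(H) = 0·(-2) − 6² = -36.
Since det(H) < 0, H is indefinite and the critical point is a saddle point.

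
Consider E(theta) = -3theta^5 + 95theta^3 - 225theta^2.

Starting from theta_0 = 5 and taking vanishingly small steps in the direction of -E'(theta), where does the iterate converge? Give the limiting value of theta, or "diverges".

diverges

E'(theta) = -15theta(theta - 3)(theta - 2)(theta + 5), so E'(5) = -4500.
Gradient descent moves in the -E' direction, i.e. theta is increasing.
There is no critical point above theta=5, and E' keeps the same sign, so the iterate runs off to +∞.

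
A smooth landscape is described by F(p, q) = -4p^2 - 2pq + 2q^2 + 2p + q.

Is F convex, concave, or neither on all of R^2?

F is quadratic, so its Hessian is the constant matrix H = [[-8, -2], [-2, 4]].
det(H) = -36, tr(H) = -4.
det(H) < 0, so H is indefinite: neither convex nor concave.

neither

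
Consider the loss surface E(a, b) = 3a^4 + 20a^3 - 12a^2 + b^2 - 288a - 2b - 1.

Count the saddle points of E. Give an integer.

E separates as a function of a plus a function of b, so ∇E=0 decouples.
∂E/∂a = 12(a - 2)(a + 3)(a + 4) = 0 at a ∈ {-4, -3, 2}; ∂E/∂b = 2(b - 1) = 0 at b ∈ {1}.
The Hessian is diagonal: diag(E_aa, E_bb). Second derivatives: E_aa(-4)=72, E_aa(-3)=-60, E_aa(2)=360; E_bb(1)=2.
Saddle points occur where the two diagonal entries have opposite signs: (-3, 1). Count: 1.

1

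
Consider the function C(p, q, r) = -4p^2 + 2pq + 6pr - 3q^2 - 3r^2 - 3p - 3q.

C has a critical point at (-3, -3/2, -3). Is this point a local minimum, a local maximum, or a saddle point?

local maximum

The Hessian is constant: H = [[-8, 2, 6], [2, -6, 0], [6, 0, -6]].
Leading principal minors: Δ₁ = -8, Δ₂ = 44, Δ₃ = -48.
The minors alternate sign starting negative (−, +, −), so H is negative definite: a local maximum.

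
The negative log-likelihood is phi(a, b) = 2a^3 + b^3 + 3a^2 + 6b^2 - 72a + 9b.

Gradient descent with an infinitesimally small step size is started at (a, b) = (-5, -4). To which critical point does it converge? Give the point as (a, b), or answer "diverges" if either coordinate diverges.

phi is separable, so gradient descent decouples: a follows -∂phi/∂a, b follows -∂phi/∂b.
∂phi/∂a = 6(a - 3)(a + 4); at a=-5 this is 48, so a decreases.
∂phi/∂b = 3(b + 1)(b + 3); at b=-4 this is 9, so b decreases.
The a-coordinate has no critical point in that direction and runs off to infinity.

diverges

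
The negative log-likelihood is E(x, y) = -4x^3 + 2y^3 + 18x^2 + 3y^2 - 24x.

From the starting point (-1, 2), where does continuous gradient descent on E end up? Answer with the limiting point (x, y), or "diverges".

E is separable, so gradient descent decouples: x follows -∂E/∂x, y follows -∂E/∂y.
∂E/∂x = -12(x - 2)(x - 1); at x=-1 this is -72, so x increases.
∂E/∂y = 6y(y + 1); at y=2 this is 36, so y decreases.
x converges to its nearest critical value 1 (a local min of the x-part); y converges to 0. The iterate converges to (1, 0).

(1, 0)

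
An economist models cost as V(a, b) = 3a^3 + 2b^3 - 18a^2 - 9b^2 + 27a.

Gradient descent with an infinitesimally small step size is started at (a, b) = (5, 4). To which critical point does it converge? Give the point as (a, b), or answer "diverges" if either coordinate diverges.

(3, 3)

V is separable, so gradient descent decouples: a follows -∂V/∂a, b follows -∂V/∂b.
∂V/∂a = 9(a - 3)(a - 1); at a=5 this is 72, so a decreases.
∂V/∂b = 6b(b - 3); at b=4 this is 24, so b decreases.
a converges to its nearest critical value 3 (a local min of the a-part); b converges to 3. The iterate converges to (3, 3).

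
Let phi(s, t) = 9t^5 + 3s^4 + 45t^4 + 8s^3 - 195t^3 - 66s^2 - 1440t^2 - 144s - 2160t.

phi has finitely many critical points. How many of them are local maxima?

phi separates as a function of s plus a function of t, so ∇phi=0 decouples.
∂phi/∂s = 12(s - 3)(s + 1)(s + 4) = 0 at s ∈ {-4, -1, 3}; ∂phi/∂t = 45(t - 4)(t + 1)(t + 3)(t + 4) = 0 at t ∈ {-4, -3, -1, 4}.
The Hessian is diagonal: diag(phi_ss, phi_tt). Second derivatives: phi_ss(-4)=252, phi_ss(-1)=-144, phi_ss(3)=336; phi_tt(-4)=-1080, phi_tt(-3)=630, phi_tt(-1)=-1350, phi_tt(4)=12600.
Local maxima occur where both diagonal entries negative: (-1, -4), (-1, -1). Count: 2.

2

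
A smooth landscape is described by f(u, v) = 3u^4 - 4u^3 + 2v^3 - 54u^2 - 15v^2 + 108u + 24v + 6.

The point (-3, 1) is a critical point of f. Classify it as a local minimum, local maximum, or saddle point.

saddle point

The mixed partial ∂²f/∂u∂v is 0, so the Hessian at any point is diag(f_uu, f_vv) = diag(12(3u^2 - 2u - 9), 6(2v - 5)).
At (-3, 1): H = diag(288, -18).
The eigenvalues have opposite signs, so H is indefinite: a saddle point.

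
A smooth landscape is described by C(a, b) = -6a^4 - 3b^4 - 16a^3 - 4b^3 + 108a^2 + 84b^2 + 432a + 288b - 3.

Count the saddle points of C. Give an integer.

C separates as a function of a plus a function of b, so ∇C=0 decouples.
∂C/∂a = -24(a - 3)(a + 2)(a + 3) = 0 at a ∈ {-3, -2, 3}; ∂C/∂b = -12(b - 4)(b + 2)(b + 3) = 0 at b ∈ {-3, -2, 4}.
The Hessian is diagonal: diag(C_aa, C_bb). Second derivatives: C_aa(-3)=-144, C_aa(-2)=120, C_aa(3)=-720; C_bb(-3)=-84, C_bb(-2)=72, C_bb(4)=-504.
Saddle points occur where the two diagonal entries have opposite signs: (-3, -2), (-2, -3), (-2, 4), (3, -2). Count: 4.

4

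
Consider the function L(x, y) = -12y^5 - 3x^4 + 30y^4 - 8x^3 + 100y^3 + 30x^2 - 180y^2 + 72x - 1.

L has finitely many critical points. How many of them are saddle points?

6

L separates as a function of x plus a function of y, so ∇L=0 decouples.
∂L/∂x = -12(x - 2)(x + 1)(x + 3) = 0 at x ∈ {-3, -1, 2}; ∂L/∂y = -60y(y - 3)(y - 1)(y + 2) = 0 at y ∈ {-2, 0, 1, 3}.
The Hessian is diagonal: diag(L_xx, L_yy). Second derivatives: L_xx(-3)=-120, L_xx(-1)=72, L_xx(2)=-180; L_yy(-2)=1800, L_yy(0)=-360, L_yy(1)=360, L_yy(3)=-1800.
Saddle points occur where the two diagonal entries have opposite signs: (-3, -2), (-3, 1), (-1, 0), (-1, 3), (2, -2), (2, 1). Count: 6.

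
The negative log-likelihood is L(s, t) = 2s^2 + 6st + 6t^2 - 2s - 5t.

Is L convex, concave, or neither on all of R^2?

convex

L is quadratic, so its Hessian is the constant matrix H = [[4, 6], [6, 12]].
det(H) = 12, tr(H) = 16.
det(H) > 0 and tr(H) > 0, so H is positive definite everywhere: convex.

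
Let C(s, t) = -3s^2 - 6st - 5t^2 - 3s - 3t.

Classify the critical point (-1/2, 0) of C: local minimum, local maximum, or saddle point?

local maximum

The Hessian of C is constant: H = [[-6, -6], [-6, -10]].
det(H) = (-6)·(-10) − (-6)² = 24.
det(H) > 0 and tr(H) = -16 < 0, so H is negative definite and the point is a local maximum.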